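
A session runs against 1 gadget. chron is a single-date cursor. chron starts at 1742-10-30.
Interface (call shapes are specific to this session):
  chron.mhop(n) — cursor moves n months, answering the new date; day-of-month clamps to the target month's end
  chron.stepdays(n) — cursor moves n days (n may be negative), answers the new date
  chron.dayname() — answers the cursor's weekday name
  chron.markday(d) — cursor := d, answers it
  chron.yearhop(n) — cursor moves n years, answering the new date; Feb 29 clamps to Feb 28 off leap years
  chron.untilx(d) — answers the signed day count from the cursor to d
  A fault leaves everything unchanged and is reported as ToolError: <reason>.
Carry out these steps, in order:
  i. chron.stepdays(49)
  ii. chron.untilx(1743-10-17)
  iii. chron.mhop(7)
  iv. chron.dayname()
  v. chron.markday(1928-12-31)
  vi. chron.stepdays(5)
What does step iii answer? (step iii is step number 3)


% 1. stepdays(n='49') -> 1742-12-18
% 2. untilx(d='1743-10-17') -> 303
% 3. mhop(n='7') -> 1743-07-18
% 4. dayname() -> Thursday
% 5. markday(d='1928-12-31') -> 1928-12-31
% 6. stepdays(n='5') -> 1929-01-05

Answer: 1743-07-18


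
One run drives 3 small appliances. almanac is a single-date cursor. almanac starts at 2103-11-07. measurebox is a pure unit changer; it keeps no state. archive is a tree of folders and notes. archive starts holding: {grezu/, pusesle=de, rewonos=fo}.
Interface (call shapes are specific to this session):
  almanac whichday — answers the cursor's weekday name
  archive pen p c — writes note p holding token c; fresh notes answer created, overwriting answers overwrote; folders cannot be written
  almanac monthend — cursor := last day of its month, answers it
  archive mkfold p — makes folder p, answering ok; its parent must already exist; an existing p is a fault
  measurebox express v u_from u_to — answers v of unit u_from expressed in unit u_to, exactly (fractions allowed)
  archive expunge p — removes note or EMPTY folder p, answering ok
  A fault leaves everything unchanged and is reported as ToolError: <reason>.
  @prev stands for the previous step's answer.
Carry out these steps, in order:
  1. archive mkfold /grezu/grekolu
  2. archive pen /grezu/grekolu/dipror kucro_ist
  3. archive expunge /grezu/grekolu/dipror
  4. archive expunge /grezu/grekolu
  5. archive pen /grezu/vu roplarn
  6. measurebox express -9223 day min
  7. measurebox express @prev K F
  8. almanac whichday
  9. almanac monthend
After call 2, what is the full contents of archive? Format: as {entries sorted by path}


Answer: {grezu/, grezu/grekolu/, grezu/grekolu/dipror=kucro_ist, pusesle=de, rewonos=fo}

Derivation:
CALL archive mkfold[p='/grezu/grekolu']
RET  ok
CALL archive pen[p='/grezu/grekolu/dipror'; c='kucro_ist']
RET  created
CALL archive expunge[p='/grezu/grekolu/dipror']
RET  ok
CALL archive expunge[p='/grezu/grekolu']
RET  ok
CALL archive pen[p='/grezu/vu'; c='roplarn']
RET  created
CALL measurebox express[v='-9223'; u_from='day'; u_to='min']
RET  -13281120
CALL measurebox express[v='@prev'; u_from='K'; u_to='F']
RET  -2390647567/100
CALL almanac whichday[]
RET  Wednesday
CALL almanac monthend[]
RET  2103-11-30


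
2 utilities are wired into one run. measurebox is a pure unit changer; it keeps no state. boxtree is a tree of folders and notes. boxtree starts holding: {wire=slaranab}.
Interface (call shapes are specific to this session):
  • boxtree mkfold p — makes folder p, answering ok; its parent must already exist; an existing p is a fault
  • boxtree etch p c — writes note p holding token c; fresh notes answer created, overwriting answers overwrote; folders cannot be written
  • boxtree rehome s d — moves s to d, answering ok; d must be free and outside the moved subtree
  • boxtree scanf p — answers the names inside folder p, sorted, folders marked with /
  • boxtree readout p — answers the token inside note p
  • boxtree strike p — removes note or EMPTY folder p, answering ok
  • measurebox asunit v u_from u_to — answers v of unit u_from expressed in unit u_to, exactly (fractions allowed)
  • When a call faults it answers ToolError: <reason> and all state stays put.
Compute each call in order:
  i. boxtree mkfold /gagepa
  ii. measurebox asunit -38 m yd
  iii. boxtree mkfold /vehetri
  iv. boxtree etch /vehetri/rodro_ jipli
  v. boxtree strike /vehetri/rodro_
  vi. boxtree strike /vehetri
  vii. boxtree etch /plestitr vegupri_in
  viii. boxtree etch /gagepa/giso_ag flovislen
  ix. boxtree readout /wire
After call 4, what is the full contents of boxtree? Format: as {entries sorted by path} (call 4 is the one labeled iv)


! boxtree mkfold(p→/gagepa) == ok
! measurebox asunit(v→-38, u_from→m, u_to→yd) == -47500/1143
! boxtree mkfold(p→/vehetri) == ok
! boxtree etch(p→/vehetri/rodro_, c→jipli) == created
! boxtree strike(p→/vehetri/rodro_) == ok
! boxtree strike(p→/vehetri) == ok
! boxtree etch(p→/plestitr, c→vegupri_in) == created
! boxtree etch(p→/gagepa/giso_ag, c→flovislen) == created
! boxtree readout(p→/wire) == slaranab

Answer: {gagepa/, vehetri/, vehetri/rodro_=jipli, wire=slaranab}


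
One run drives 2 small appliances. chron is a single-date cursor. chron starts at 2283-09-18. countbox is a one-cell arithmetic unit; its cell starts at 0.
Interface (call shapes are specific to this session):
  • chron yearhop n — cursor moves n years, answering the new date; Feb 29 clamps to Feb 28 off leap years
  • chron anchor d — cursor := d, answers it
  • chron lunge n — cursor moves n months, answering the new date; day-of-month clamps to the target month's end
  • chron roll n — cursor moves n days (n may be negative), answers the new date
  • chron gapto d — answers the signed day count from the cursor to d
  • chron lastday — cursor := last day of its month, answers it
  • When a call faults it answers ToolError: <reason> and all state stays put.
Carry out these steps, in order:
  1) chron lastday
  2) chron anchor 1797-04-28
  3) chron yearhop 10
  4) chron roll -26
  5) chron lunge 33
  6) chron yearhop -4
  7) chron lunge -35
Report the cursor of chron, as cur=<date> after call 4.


Answer: cur=1807-04-02

Derivation:
·→ chron lastday()
·← 2283-09-30
·→ chron anchor(1797-04-28)
·← 1797-04-28
·→ chron yearhop(10)
·← 1807-04-28
·→ chron roll(-26)
·← 1807-04-02
·→ chron lunge(33)
·← 1810-01-02
·→ chron yearhop(-4)
·← 1806-01-02
·→ chron lunge(-35)
·← 1803-02-02


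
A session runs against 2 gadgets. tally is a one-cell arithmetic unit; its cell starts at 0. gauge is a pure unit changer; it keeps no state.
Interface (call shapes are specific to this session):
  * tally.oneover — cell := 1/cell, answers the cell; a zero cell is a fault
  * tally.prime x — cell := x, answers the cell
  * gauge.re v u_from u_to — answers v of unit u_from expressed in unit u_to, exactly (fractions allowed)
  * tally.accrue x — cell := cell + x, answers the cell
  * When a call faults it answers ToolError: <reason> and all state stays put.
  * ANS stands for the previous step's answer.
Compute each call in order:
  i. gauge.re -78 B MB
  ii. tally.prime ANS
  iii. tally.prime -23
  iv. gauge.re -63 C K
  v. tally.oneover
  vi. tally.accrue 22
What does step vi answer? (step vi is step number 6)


Act: re[-78; B; MB]
Obs: -39/500000
Act: prime[ANS]
Obs: -39/500000
Act: prime[-23]
Obs: -23
Act: re[-63; C; K]
Obs: 4203/20
Act: oneover[]
Obs: -1/23
Act: accrue[22]
Obs: 505/23

Answer: 505/23


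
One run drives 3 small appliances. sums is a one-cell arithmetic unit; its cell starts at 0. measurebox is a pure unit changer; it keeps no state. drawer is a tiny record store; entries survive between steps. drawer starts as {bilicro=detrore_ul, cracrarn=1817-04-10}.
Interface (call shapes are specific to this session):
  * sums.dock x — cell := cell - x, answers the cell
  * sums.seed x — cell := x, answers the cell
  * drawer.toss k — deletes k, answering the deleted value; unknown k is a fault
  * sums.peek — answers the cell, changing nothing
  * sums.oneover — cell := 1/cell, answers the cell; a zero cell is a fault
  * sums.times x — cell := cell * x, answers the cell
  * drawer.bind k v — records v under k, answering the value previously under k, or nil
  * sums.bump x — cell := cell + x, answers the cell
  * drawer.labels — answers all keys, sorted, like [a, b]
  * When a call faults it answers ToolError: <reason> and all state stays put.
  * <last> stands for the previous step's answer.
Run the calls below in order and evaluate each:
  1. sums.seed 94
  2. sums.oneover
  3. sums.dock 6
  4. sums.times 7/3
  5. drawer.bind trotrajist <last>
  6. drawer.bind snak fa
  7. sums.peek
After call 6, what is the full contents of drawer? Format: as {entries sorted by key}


Using seed with x=94, giving 94.
I run oneover, and see 1/94.
I try dock with x=6, — result: -563/94.
Then times with x=7/3, yielding -3941/282.
I invoke bind with k=trotrajist, v=<last>, and observe nil.
I invoke bind with k=snak, v=fa: nil.
I run peek(), — result: -3941/282.

Answer: {bilicro=detrore_ul, cracrarn=1817-04-10, snak=fa, trotrajist=-3941/282}


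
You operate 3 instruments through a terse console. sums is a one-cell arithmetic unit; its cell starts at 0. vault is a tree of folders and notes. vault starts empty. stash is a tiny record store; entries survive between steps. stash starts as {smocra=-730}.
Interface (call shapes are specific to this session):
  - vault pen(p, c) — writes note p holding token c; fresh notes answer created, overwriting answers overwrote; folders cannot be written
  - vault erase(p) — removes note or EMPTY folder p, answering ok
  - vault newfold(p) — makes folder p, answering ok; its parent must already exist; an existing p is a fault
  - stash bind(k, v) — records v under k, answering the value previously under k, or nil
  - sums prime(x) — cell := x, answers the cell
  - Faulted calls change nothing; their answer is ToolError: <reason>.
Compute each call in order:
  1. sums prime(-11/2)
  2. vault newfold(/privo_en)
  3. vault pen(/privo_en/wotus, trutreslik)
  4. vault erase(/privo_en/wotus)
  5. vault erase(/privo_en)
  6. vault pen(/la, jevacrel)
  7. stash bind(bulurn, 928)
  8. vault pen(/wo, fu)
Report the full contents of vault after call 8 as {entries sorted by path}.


Answer: {la=jevacrel, wo=fu}

Derivation:
~$ sums prime x='-11/2'
= -11/2
~$ vault newfold p='/privo_en'
= ok
~$ vault pen p='/privo_en/wotus' c='trutreslik'
= created
~$ vault erase p='/privo_en/wotus'
= ok
~$ vault erase p='/privo_en'
= ok
~$ vault pen p='/la' c='jevacrel'
= created
~$ stash bind k='bulurn' v='928'
= nil
~$ vault pen p='/wo' c='fu'
= created


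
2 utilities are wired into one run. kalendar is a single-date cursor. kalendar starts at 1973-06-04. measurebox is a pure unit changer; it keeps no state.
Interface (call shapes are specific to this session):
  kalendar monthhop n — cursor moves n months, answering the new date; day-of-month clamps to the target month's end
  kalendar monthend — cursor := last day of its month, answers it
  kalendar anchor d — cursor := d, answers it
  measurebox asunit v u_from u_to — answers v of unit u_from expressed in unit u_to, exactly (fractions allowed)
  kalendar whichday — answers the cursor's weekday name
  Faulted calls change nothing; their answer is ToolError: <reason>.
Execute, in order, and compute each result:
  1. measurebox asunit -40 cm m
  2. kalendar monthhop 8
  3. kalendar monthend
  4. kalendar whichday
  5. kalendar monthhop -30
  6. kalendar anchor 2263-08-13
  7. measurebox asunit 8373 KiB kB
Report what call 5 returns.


Answer: 1971-08-28

Derivation:
-- 1. measurebox asunit(v→-40, u_from→cm, u_to→m) : -2/5
-- 2. kalendar monthhop(n→8) : 1974-02-04
-- 3. kalendar monthend() : 1974-02-28
-- 4. kalendar whichday() : Thursday
-- 5. kalendar monthhop(n→-30) : 1971-08-28
-- 6. kalendar anchor(d→2263-08-13) : 2263-08-13
-- 7. measurebox asunit(v→8373, u_from→KiB, u_to→kB) : 1071744/125


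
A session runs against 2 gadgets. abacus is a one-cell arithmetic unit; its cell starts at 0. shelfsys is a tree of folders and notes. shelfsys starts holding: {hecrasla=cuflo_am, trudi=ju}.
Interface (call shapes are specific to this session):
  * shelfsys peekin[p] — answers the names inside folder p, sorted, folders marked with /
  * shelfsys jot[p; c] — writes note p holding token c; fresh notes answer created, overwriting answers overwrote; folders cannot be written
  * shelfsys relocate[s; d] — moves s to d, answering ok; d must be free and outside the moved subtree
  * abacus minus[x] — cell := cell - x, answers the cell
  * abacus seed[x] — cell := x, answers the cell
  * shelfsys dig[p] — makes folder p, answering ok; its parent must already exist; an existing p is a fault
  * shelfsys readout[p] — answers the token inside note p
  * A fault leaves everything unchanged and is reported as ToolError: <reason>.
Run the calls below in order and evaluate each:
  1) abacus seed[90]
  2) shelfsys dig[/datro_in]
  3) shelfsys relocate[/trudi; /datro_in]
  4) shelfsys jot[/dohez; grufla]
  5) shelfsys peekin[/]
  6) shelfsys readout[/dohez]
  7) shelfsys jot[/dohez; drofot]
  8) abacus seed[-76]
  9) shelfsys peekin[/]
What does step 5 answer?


Answer: [datro_in/, dohez, hecrasla, trudi]

Derivation:
% abacus seed x→90
= 90
% shelfsys dig p→/datro_in
= ok
% shelfsys relocate s→/trudi d→/datro_in
= ToolError: exists
% shelfsys jot p→/dohez c→grufla
= created
% shelfsys peekin p→/
= [datro_in/, dohez, hecrasla, trudi]
% shelfsys readout p→/dohez
= grufla
% shelfsys jot p→/dohez c→drofot
= overwrote
% abacus seed x→-76
= -76
% shelfsys peekin p→/
= [datro_in/, dohez, hecrasla, trudi]


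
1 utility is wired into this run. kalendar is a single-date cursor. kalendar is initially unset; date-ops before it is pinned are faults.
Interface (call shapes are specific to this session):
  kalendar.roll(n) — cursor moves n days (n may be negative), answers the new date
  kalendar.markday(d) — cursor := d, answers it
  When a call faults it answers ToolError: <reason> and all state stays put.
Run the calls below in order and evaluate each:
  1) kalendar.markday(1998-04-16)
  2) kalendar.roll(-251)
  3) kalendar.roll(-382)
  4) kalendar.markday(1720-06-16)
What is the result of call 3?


>> markday(d: 1998-04-16)
<< 1998-04-16
>> roll(n: -251)
<< 1997-08-08
>> roll(n: -382)
<< 1996-07-22
>> markday(d: 1720-06-16)
<< 1720-06-16

Answer: 1996-07-22


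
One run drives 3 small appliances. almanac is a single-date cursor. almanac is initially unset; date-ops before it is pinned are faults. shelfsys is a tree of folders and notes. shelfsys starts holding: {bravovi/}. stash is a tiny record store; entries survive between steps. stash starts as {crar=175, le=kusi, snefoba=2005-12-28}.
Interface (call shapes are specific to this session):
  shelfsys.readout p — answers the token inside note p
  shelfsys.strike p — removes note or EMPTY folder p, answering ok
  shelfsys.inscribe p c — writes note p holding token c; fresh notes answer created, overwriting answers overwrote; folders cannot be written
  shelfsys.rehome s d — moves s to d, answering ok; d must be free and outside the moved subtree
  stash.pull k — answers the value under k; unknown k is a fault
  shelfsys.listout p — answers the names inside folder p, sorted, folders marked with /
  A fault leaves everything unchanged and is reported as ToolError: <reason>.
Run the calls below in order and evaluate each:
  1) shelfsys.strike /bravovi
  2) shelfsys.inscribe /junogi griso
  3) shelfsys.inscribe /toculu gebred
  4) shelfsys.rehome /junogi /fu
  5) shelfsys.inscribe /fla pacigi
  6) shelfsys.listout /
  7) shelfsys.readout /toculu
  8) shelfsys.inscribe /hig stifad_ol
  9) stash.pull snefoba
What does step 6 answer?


! strike(p=/bravovi) => ok
! inscribe(p=/junogi, c=griso) => created
! inscribe(p=/toculu, c=gebred) => created
! rehome(s=/junogi, d=/fu) => ok
! inscribe(p=/fla, c=pacigi) => created
! listout(p=/) => [fla, fu, toculu]
! readout(p=/toculu) => gebred
! inscribe(p=/hig, c=stifad_ol) => created
! pull(k=snefoba) => 2005-12-28

Answer: [fla, fu, toculu]


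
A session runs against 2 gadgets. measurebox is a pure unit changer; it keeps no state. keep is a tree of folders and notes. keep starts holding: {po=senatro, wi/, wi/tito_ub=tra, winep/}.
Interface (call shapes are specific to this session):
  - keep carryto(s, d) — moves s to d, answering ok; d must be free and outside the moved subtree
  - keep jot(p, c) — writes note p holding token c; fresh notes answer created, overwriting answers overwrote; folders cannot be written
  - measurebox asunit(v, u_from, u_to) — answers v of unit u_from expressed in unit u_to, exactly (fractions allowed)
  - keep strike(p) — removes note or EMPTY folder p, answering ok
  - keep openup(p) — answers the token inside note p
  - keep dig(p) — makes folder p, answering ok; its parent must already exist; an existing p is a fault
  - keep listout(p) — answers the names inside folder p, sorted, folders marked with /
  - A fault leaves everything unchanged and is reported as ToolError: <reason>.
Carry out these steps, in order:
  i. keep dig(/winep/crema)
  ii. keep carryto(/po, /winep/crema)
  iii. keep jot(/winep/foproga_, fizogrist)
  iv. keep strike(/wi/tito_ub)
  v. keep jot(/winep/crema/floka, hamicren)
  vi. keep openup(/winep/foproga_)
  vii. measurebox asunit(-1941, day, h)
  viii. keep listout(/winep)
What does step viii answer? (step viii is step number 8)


Answer: [crema/, foproga_]

Derivation:
Then keep dig on /winep/crema, yielding ok.
I call keep carryto on /po, /winep/crema, → ToolError: exists.
I run keep jot on /winep/foproga_, fizogrist, and get created.
Next I call keep strike on /wi/tito_ub, → ok.
Using keep jot on /winep/crema/floka, hamicren, yielding created.
Now I run keep openup on /winep/foproga_, which returns fizogrist.
I run measurebox asunit on -1941, day, h: -46584.
I run keep listout on /winep, which returns [crema/, foproga_].


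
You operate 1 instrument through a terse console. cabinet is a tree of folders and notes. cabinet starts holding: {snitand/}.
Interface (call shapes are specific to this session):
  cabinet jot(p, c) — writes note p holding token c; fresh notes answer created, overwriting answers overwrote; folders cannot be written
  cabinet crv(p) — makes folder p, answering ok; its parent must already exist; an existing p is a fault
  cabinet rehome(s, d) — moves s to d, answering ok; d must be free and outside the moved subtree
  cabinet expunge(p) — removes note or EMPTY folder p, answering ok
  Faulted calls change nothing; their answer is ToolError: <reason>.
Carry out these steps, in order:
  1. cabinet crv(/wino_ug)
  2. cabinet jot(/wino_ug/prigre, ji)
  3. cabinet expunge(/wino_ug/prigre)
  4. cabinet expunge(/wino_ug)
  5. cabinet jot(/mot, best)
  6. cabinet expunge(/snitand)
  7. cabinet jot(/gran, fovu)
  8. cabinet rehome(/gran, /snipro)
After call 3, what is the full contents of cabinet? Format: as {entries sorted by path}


$ cabinet crv p=/wino_ug
  ok
$ cabinet jot p=/wino_ug/prigre c=ji
  created
$ cabinet expunge p=/wino_ug/prigre
  ok
$ cabinet expunge p=/wino_ug
  ok
$ cabinet jot p=/mot c=best
  created
$ cabinet expunge p=/snitand
  ok
$ cabinet jot p=/gran c=fovu
  created
$ cabinet rehome s=/gran d=/snipro
  ok

Answer: {snitand/, wino_ug/}


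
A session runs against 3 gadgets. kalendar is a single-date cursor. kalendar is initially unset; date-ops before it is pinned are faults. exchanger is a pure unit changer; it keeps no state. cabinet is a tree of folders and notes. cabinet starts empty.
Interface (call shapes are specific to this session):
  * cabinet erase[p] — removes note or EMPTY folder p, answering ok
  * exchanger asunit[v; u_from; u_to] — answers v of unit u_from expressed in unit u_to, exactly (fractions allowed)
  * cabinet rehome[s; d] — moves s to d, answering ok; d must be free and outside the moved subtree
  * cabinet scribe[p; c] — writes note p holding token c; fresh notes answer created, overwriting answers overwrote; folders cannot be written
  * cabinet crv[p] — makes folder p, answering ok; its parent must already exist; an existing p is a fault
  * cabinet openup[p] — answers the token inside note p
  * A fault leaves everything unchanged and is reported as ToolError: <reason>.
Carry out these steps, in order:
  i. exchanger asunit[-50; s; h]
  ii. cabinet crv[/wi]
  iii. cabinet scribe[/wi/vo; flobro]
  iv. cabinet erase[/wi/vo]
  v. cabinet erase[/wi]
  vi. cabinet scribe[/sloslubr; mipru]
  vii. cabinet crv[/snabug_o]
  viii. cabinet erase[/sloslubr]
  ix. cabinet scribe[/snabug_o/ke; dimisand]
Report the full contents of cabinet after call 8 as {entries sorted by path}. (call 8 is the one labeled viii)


-> exchanger asunit(v=-50, u_from=s, u_to=h)
<- -1/72
-> cabinet crv(p=/wi)
<- ok
-> cabinet scribe(p=/wi/vo, c=flobro)
<- created
-> cabinet erase(p=/wi/vo)
<- ok
-> cabinet erase(p=/wi)
<- ok
-> cabinet scribe(p=/sloslubr, c=mipru)
<- created
-> cabinet crv(p=/snabug_o)
<- ok
-> cabinet erase(p=/sloslubr)
<- ok
-> cabinet scribe(p=/snabug_o/ke, c=dimisand)
<- created

Answer: {snabug_o/}


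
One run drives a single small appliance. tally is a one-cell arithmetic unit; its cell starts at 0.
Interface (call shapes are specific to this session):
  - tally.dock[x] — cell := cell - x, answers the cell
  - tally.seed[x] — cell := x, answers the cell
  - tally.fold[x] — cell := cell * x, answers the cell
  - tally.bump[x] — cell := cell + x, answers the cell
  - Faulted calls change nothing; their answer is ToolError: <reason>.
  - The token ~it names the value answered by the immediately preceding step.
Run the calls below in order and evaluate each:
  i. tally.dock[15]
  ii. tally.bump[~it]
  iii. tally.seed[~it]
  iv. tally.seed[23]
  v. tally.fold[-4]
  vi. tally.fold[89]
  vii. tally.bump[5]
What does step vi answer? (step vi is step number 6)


>>> tally.dock 15
  -15
>>> tally.bump ~it
  -30
>>> tally.seed ~it
  -30
>>> tally.seed 23
  23
>>> tally.fold -4
  -92
>>> tally.fold 89
  -8188
>>> tally.bump 5
  -8183

Answer: -8188


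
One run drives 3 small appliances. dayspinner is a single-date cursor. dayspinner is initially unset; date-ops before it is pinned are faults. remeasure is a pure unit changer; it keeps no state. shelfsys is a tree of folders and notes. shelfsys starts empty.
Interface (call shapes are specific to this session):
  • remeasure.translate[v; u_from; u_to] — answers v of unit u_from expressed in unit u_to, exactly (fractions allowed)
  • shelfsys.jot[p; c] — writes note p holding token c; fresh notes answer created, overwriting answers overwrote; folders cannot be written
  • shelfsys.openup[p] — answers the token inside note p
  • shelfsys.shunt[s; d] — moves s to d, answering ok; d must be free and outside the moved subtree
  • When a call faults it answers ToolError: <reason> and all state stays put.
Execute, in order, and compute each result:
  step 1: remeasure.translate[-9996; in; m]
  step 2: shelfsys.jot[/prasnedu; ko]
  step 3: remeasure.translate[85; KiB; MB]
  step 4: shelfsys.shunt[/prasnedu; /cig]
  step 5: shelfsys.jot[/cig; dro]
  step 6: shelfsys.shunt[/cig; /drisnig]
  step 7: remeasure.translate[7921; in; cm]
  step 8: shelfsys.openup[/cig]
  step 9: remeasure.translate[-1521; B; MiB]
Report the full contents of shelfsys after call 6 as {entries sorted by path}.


-- 1. translate(-9996, in, m) ~> -317373/1250
-- 2. jot(/prasnedu, ko) ~> created
-- 3. translate(85, KiB, MB) ~> 272/3125
-- 4. shunt(/prasnedu, /cig) ~> ok
-- 5. jot(/cig, dro) ~> overwrote
-- 6. shunt(/cig, /drisnig) ~> ok
-- 7. translate(7921, in, cm) ~> 1005967/50
-- 8. openup(/cig) ~> ToolError: not found
-- 9. translate(-1521, B, MiB) ~> -1521/1048576

Answer: {drisnig=dro}


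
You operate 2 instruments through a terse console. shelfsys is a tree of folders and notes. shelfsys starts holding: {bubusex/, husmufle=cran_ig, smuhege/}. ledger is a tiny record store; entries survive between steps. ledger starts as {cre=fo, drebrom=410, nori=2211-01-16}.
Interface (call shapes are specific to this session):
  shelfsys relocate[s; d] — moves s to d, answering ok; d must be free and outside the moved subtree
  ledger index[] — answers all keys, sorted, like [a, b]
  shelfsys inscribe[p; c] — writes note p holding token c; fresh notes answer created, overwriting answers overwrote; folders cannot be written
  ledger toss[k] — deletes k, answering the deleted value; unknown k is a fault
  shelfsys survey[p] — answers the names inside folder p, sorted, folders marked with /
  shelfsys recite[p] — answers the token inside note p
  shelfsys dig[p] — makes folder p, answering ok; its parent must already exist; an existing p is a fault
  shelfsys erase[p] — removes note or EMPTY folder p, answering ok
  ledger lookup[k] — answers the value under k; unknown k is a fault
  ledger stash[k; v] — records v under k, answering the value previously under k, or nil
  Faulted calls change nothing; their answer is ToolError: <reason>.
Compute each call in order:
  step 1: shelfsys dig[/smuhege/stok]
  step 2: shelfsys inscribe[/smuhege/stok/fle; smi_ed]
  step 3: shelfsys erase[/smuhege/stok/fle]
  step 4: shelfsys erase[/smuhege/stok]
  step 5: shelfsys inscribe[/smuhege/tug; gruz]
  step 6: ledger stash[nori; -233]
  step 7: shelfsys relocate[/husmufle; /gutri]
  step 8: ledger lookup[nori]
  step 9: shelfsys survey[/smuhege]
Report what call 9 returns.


[in] shelfsys dig p→/smuhege/stok
  ok
[in] shelfsys inscribe p→/smuhege/stok/fle c→smi_ed
  created
[in] shelfsys erase p→/smuhege/stok/fle
  ok
[in] shelfsys erase p→/smuhege/stok
  ok
[in] shelfsys inscribe p→/smuhege/tug c→gruz
  created
[in] ledger stash k→nori v→-233
  2211-01-16
[in] shelfsys relocate s→/husmufle d→/gutri
  ok
[in] ledger lookup k→nori
  -233
[in] shelfsys survey p→/smuhege
  [tug]

Answer: [tug]


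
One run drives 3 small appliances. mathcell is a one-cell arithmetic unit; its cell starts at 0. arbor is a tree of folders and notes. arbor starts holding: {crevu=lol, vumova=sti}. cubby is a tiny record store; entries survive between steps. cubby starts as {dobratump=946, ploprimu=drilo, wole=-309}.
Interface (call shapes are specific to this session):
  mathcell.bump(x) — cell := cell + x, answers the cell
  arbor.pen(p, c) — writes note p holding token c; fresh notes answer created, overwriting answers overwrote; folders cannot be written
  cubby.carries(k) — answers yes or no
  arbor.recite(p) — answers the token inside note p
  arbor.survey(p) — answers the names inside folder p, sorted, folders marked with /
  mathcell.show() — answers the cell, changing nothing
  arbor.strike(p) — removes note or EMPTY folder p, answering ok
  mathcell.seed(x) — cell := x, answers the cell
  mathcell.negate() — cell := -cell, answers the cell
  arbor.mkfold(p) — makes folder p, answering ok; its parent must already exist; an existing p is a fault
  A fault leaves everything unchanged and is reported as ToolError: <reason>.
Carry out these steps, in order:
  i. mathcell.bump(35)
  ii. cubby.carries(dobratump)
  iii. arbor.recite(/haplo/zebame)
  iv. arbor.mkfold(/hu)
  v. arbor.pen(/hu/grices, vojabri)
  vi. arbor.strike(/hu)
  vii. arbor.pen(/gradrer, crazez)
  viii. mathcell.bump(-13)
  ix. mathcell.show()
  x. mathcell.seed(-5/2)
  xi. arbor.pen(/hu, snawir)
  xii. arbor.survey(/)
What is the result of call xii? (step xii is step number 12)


Answer: [crevu, gradrer, hu/, vumova]

Derivation:
·→ mathcell.bump(x=35)
·← 35
·→ cubby.carries(k=dobratump)
·← yes
·→ arbor.recite(p=/haplo/zebame)
·← ToolError: not found
·→ arbor.mkfold(p=/hu)
·← ok
·→ arbor.pen(p=/hu/grices, c=vojabri)
·← created
·→ arbor.strike(p=/hu)
·← ToolError: not empty
·→ arbor.pen(p=/gradrer, c=crazez)
·← created
·→ mathcell.bump(x=-13)
·← 22
·→ mathcell.show()
·← 22
·→ mathcell.seed(x=-5/2)
·← -5/2
·→ arbor.pen(p=/hu, c=snawir)
·← ToolError: is a directory
·→ arbor.survey(p=/)
·← [crevu, gradrer, hu/, vumova]


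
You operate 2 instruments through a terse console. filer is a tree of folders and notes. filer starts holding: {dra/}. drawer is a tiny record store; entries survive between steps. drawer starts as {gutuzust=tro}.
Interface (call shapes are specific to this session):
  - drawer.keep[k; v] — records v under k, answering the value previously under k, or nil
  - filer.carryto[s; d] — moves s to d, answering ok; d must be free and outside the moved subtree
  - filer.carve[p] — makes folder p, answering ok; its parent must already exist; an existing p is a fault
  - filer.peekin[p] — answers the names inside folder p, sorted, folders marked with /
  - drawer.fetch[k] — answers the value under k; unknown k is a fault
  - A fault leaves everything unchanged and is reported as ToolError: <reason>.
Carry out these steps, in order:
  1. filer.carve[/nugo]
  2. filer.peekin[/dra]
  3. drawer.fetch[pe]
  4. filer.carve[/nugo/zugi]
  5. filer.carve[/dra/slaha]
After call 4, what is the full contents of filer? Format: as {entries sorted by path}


Answer: {dra/, nugo/, nugo/zugi/}

Derivation:
CALL carve[/nugo]
RET  ok
CALL peekin[/dra]
RET  []
CALL fetch[pe]
RET  ToolError: no such key pe
CALL carve[/nugo/zugi]
RET  ok
CALL carve[/dra/slaha]
RET  ok


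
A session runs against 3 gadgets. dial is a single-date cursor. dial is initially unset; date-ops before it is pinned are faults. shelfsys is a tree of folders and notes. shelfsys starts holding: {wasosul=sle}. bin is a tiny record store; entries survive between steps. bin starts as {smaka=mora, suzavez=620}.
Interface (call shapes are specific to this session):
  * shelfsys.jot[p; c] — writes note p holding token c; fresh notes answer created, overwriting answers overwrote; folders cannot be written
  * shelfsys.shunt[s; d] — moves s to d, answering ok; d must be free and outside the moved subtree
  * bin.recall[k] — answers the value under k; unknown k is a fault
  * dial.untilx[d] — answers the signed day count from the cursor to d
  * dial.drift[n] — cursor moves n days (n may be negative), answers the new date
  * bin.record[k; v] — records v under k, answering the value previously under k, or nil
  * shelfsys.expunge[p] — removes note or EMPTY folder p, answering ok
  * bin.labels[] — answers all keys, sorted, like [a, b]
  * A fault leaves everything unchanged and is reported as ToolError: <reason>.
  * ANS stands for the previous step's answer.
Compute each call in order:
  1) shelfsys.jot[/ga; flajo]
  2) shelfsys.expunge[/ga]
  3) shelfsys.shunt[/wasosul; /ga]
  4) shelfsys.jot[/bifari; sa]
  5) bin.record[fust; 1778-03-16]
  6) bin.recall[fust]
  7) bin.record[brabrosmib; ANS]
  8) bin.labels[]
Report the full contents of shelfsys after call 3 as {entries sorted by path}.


Answer: {ga=sle}

Derivation:
Do: shelfsys.jot[/ga; flajo]
See: created
Do: shelfsys.expunge[/ga]
See: ok
Do: shelfsys.shunt[/wasosul; /ga]
See: ok
Do: shelfsys.jot[/bifari; sa]
See: created
Do: bin.record[fust; 1778-03-16]
See: nil
Do: bin.recall[fust]
See: 1778-03-16
Do: bin.record[brabrosmib; ANS]
See: nil
Do: bin.labels[]
See: [brabrosmib, fust, smaka, suzavez]


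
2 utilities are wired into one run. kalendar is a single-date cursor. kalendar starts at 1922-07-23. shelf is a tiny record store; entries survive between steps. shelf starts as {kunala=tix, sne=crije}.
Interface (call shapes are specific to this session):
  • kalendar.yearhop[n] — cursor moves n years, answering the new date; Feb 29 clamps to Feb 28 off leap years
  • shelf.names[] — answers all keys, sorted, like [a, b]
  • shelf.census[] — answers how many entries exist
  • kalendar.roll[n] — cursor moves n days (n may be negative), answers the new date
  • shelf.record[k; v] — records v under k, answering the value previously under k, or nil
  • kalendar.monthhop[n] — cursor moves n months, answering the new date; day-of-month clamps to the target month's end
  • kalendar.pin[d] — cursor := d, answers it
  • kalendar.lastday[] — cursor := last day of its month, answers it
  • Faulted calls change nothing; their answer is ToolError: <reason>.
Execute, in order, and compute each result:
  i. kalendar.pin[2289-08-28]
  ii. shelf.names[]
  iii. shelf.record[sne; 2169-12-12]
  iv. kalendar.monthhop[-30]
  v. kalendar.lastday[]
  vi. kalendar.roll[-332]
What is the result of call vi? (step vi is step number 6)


Answer: 2286-04-02

Derivation:
! 1. kalendar.pin(d='2289-08-28') => 2289-08-28
! 2. shelf.names() => [kunala, sne]
! 3. shelf.record(k='sne', v='2169-12-12') => crije
! 4. kalendar.monthhop(n='-30') => 2287-02-28
! 5. kalendar.lastday() => 2287-02-28
! 6. kalendar.roll(n='-332') => 2286-04-02


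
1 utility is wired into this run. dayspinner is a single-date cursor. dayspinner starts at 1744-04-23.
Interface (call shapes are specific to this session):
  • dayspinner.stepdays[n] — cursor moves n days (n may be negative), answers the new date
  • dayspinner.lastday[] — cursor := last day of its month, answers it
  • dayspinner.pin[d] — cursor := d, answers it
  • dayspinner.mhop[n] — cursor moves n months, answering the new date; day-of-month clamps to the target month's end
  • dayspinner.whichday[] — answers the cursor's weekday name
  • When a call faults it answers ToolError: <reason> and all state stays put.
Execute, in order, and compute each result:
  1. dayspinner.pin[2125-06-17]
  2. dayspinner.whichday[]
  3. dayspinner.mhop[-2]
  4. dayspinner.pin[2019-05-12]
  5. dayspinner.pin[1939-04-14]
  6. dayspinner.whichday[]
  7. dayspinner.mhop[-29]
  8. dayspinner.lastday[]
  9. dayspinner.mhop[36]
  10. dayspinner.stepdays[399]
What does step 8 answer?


Act: pin[d=2125-06-17]
Obs: 2125-06-17
Act: whichday[]
Obs: Sunday
Act: mhop[n=-2]
Obs: 2125-04-17
Act: pin[d=2019-05-12]
Obs: 2019-05-12
Act: pin[d=1939-04-14]
Obs: 1939-04-14
Act: whichday[]
Obs: Friday
Act: mhop[n=-29]
Obs: 1936-11-14
Act: lastday[]
Obs: 1936-11-30
Act: mhop[n=36]
Obs: 1939-11-30
Act: stepdays[n=399]
Obs: 1941-01-02

Answer: 1936-11-30


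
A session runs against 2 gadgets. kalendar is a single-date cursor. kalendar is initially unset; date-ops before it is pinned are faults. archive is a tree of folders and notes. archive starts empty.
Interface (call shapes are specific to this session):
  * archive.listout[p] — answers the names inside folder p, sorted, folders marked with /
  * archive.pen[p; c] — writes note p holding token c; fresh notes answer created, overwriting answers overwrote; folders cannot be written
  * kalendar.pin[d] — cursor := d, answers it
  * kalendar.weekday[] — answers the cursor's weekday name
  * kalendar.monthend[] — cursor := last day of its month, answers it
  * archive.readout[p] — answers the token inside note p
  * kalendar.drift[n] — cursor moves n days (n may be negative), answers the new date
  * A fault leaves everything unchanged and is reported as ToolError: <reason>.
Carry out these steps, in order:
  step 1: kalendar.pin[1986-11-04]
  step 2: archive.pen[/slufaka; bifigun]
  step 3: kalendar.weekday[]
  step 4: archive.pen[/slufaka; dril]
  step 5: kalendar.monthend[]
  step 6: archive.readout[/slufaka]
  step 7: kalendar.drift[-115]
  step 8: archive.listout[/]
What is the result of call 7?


Answer: 1986-08-07

Derivation:
-- 1. kalendar.pin(1986-11-04) : 1986-11-04
-- 2. archive.pen(/slufaka, bifigun) : created
-- 3. kalendar.weekday() : Tuesday
-- 4. archive.pen(/slufaka, dril) : overwrote
-- 5. kalendar.monthend() : 1986-11-30
-- 6. archive.readout(/slufaka) : dril
-- 7. kalendar.drift(-115) : 1986-08-07
-- 8. archive.listout(/) : [slufaka]


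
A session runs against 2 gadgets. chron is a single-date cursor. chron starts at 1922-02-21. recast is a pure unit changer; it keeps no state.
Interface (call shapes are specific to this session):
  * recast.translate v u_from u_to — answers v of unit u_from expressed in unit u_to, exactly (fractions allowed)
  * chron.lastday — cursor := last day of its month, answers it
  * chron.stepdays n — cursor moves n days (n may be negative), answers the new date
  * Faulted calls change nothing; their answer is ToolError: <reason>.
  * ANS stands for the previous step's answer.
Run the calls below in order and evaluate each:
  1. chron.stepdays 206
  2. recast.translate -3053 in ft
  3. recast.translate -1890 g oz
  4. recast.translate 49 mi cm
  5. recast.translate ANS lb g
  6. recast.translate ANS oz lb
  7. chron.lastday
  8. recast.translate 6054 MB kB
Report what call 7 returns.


;; 1. chron.stepdays(n→206) => 1922-09-15
;; 2. recast.translate(v→-3053, u_from→in, u_to→ft) => -3053/12
;; 3. recast.translate(v→-1890, u_from→g, u_to→oz) => -432000000/6479891
;; 4. recast.translate(v→49, u_from→mi, u_to→cm) => 39428928/5
;; 5. recast.translate(v→ANS, u_from→lb, u_to→g) => 55889565306498/15625
;; 6. recast.translate(v→ANS, u_from→oz, u_to→lb) => 27944782653249/125000
;; 7. chron.lastday() => 1922-09-30
;; 8. recast.translate(v→6054, u_from→MB, u_to→kB) => 6054000

Answer: 1922-09-30


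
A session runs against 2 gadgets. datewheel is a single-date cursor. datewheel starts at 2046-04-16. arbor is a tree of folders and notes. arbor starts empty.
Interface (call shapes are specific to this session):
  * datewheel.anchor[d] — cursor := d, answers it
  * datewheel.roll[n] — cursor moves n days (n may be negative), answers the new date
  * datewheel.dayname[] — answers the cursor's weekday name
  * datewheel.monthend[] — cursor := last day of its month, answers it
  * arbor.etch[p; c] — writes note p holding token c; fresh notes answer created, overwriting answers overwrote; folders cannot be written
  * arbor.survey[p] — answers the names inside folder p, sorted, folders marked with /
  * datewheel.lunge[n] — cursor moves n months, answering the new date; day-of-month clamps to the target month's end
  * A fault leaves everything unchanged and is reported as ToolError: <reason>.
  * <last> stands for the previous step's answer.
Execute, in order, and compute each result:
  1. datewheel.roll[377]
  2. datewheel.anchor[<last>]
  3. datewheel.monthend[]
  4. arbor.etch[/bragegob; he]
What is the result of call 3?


Answer: 2047-04-30

Derivation:
[in] datewheel.roll n=377
:: 2047-04-28
[in] datewheel.anchor d=<last>
:: 2047-04-28
[in] datewheel.monthend
:: 2047-04-30
[in] arbor.etch p=/bragegob c=he
:: created


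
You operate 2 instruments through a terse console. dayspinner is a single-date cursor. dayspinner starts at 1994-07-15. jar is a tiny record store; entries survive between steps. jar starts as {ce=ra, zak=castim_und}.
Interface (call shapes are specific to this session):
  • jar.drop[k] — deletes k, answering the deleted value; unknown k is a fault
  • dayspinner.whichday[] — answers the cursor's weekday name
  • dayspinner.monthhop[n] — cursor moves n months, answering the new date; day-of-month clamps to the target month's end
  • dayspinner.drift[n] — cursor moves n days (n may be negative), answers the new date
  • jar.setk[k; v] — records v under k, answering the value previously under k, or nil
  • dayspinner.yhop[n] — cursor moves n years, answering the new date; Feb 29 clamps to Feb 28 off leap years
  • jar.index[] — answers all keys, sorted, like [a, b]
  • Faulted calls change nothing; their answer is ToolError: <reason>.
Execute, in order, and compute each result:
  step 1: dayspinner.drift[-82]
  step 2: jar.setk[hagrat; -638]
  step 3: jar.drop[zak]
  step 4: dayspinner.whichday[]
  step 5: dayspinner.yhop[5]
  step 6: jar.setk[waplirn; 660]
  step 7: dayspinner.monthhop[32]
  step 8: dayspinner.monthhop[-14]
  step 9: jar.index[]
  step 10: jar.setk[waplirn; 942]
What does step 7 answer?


Answer: 2001-12-24

Derivation:
// drift(-82) == 1994-04-24
// setk(hagrat, -638) == nil
// drop(zak) == castim_und
// whichday() == Sunday
// yhop(5) == 1999-04-24
// setk(waplirn, 660) == nil
// monthhop(32) == 2001-12-24
// monthhop(-14) == 2000-10-24
// index() == [ce, hagrat, waplirn]
// setk(waplirn, 942) == 660
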